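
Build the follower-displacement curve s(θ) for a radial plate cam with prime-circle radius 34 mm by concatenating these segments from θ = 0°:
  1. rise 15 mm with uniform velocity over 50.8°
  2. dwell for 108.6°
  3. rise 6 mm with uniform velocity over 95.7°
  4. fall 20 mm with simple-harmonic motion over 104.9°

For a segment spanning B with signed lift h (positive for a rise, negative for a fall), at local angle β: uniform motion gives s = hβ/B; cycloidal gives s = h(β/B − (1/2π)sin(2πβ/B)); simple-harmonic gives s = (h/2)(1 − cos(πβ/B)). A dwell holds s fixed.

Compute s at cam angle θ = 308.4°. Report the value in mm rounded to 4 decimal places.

seg 1 [0°–50.8°] uniform, h=15: full span → s += 15 → s = 15.0000
seg 2 [50.8°–159.4°] dwell: s stays 15.0000
seg 3 [159.4°–255.1°] uniform, h=6: full span → s += 6 → s = 21.0000
seg 4 [255.1°–360°] simple-harmonic, h=-20: θ=308.4° here. β=53.3, B=104.9. -20/2·(1 − cos(π·0.5081)) = -10.2545 → s = 10.7455

10.7455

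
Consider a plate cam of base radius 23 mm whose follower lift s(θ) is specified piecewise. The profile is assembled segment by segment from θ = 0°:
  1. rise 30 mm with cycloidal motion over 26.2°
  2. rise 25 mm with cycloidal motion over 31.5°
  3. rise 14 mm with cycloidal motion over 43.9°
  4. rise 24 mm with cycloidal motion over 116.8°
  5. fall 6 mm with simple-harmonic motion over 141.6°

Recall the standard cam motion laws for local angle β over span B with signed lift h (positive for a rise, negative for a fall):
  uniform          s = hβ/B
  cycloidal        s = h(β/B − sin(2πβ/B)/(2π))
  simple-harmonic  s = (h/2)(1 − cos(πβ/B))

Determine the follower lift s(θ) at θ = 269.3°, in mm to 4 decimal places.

seg 1 [0°–26.2°] cycloidal, h=30: full span → s += 30 → s = 30.0000
seg 2 [26.2°–57.7°] cycloidal, h=25: full span → s += 25 → s = 55.0000
seg 3 [57.7°–101.6°] cycloidal, h=14: full span → s += 14 → s = 69.0000
seg 4 [101.6°–218.4°] cycloidal, h=24: full span → s += 24 → s = 93.0000
seg 5 [218.4°–360°] simple-harmonic, h=-6: θ=269.3° here. β=50.9, B=141.6. -6/2·(1 − cos(π·0.3595)) = -1.7181 → s = 91.2819

91.2819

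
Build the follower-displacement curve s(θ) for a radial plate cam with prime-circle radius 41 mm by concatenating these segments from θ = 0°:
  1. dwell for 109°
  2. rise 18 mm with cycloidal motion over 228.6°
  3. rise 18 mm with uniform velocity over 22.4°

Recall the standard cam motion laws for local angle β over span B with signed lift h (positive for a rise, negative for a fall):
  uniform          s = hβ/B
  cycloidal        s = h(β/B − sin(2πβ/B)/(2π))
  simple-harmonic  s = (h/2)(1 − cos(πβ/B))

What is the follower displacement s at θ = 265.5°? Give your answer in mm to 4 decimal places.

seg 1 [0°–109°] dwell: s stays 0.0000
seg 2 [109°–337.6°] cycloidal, h=18: θ=265.5° here. β=156.5, B=228.6. 18·(0.6846 − sin(2π·0.6846)/(2π)) = 14.9492 → s = 14.9492

14.9492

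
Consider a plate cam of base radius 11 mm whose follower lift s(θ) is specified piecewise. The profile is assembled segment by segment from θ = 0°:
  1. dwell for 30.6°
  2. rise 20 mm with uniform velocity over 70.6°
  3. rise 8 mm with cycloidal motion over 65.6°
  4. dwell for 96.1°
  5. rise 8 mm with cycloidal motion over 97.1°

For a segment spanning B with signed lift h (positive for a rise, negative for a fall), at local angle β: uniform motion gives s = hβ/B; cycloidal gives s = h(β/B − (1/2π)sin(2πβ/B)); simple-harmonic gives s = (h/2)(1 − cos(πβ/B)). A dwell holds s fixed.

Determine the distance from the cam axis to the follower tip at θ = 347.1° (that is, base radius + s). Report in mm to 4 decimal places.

seg 1 [0°–30.6°] dwell: s stays 0.0000
seg 2 [30.6°–101.2°] uniform, h=20: full span → s += 20 → s = 20.0000
seg 3 [101.2°–166.8°] cycloidal, h=8: full span → s += 8 → s = 28.0000
seg 4 [166.8°–262.9°] dwell: s stays 28.0000
seg 5 [262.9°–360°] cycloidal, h=8: θ=347.1° here. β=84.2, B=97.1. 8·(0.8671 − sin(2π·0.8671)/(2π)) = 7.8808 → s = 35.8808
radial distance = base radius + s = 11 + 35.8808 = 46.8808

46.8808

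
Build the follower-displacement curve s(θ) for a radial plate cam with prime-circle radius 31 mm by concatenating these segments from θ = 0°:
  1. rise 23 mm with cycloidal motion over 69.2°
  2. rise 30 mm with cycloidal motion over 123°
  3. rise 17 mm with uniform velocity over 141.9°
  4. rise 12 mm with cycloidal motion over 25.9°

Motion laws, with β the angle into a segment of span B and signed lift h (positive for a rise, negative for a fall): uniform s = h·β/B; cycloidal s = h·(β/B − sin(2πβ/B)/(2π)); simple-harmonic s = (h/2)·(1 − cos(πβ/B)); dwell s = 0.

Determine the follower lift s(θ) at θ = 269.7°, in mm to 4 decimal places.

seg 1 [0°–69.2°] cycloidal, h=23: full span → s += 23 → s = 23.0000
seg 2 [69.2°–192.2°] cycloidal, h=30: full span → s += 30 → s = 53.0000
seg 3 [192.2°–334.1°] uniform, h=17: θ=269.7° here. β=77.5, B=141.9. 17·77.5/141.9 = 9.2847 → s = 62.2847

62.2847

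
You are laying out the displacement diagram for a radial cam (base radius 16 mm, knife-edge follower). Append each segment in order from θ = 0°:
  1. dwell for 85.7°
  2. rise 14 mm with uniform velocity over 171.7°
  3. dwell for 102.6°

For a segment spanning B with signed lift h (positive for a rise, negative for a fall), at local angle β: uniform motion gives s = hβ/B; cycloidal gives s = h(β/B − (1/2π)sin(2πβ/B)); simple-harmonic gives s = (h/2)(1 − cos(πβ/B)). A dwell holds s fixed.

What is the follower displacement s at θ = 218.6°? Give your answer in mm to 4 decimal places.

seg 1 [0°–85.7°] dwell: s stays 0.0000
seg 2 [85.7°–257.4°] uniform, h=14: θ=218.6° here. β=132.9, B=171.7. 14·132.9/171.7 = 10.8363 → s = 10.8363

10.8363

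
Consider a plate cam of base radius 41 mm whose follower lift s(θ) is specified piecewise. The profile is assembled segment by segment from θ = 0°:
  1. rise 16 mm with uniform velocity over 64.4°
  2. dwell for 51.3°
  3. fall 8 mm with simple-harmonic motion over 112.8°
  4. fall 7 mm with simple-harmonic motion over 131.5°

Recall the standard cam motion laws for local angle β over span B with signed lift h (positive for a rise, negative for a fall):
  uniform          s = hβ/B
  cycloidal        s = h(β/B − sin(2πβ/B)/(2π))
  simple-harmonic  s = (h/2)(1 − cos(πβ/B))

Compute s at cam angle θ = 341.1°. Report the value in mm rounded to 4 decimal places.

seg 1 [0°–64.4°] uniform, h=16: full span → s += 16 → s = 16.0000
seg 2 [64.4°–115.7°] dwell: s stays 16.0000
seg 3 [115.7°–228.5°] simple-harmonic, h=-8: full span → s += -8 → s = 8.0000
seg 4 [228.5°–360°] simple-harmonic, h=-7: θ=341.1° here. β=112.6, B=131.5. -7/2·(1 − cos(π·0.8563)) = -6.6492 → s = 1.3508

1.3508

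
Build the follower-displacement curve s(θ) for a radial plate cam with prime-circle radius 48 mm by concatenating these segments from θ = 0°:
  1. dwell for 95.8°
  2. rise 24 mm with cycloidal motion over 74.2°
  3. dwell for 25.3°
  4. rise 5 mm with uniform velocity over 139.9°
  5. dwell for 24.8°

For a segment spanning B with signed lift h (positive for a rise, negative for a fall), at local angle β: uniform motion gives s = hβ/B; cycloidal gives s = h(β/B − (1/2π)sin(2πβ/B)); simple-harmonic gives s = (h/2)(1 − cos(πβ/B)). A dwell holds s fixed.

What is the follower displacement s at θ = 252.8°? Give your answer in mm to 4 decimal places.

seg 1 [0°–95.8°] dwell: s stays 0.0000
seg 2 [95.8°–170°] cycloidal, h=24: full span → s += 24 → s = 24.0000
seg 3 [170°–195.3°] dwell: s stays 24.0000
seg 4 [195.3°–335.2°] uniform, h=5: θ=252.8° here. β=57.5, B=139.9. 5·57.5/139.9 = 2.0550 → s = 26.0550

26.0550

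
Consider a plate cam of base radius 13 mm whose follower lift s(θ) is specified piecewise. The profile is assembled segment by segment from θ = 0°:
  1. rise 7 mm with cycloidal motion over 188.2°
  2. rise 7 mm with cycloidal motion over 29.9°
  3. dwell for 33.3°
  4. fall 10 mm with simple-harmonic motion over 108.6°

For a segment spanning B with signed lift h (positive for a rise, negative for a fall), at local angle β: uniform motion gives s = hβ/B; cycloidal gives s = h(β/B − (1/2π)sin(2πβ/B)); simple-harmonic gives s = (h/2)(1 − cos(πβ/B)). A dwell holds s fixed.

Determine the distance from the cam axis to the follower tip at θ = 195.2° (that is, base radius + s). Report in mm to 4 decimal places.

seg 1 [0°–188.2°] cycloidal, h=7: full span → s += 7 → s = 7.0000
seg 2 [188.2°–218.1°] cycloidal, h=7: θ=195.2° here. β=7, B=29.9. 7·(0.2341 − sin(2π·0.2341)/(2π)) = 0.5303 → s = 7.5303
radial distance = base radius + s = 13 + 7.5303 = 20.5303

20.5303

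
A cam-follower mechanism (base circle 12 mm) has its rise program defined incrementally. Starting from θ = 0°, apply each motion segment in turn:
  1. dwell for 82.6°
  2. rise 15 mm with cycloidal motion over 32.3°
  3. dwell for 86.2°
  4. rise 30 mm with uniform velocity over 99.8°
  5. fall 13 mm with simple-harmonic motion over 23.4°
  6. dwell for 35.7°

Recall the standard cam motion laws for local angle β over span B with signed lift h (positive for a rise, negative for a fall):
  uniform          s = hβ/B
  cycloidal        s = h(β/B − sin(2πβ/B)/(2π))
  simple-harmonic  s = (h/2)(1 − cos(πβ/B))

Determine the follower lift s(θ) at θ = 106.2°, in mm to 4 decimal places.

seg 1 [0°–82.6°] dwell: s stays 0.0000
seg 2 [82.6°–114.9°] cycloidal, h=15: θ=106.2° here. β=23.6, B=32.3. 15·(0.7307 − sin(2π·0.7307)/(2π)) = 13.3295 → s = 13.3295

13.3295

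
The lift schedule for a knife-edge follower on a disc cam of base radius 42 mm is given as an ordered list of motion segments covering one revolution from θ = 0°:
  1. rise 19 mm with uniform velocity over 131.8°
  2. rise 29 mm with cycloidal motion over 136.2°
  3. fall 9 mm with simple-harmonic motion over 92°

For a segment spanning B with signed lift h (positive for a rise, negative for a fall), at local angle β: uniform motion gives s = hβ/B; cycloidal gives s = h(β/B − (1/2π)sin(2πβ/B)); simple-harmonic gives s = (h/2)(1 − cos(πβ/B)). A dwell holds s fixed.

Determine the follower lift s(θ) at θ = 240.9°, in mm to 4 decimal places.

seg 1 [0°–131.8°] uniform, h=19: full span → s += 19 → s = 19.0000
seg 2 [131.8°–268°] cycloidal, h=29: θ=240.9° here. β=109.1, B=136.2. 29·(0.8010 − sin(2π·0.8010)/(2π)) = 27.6101 → s = 46.6101

46.6101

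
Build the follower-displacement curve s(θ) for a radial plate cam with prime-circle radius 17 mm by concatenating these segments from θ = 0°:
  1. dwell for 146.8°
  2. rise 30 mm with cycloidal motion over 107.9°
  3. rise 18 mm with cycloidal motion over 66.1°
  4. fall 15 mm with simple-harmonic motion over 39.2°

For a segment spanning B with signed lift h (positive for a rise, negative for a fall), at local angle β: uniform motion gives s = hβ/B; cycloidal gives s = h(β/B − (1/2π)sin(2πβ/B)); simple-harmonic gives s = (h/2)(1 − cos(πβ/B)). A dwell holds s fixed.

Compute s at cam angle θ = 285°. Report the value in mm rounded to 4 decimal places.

seg 1 [0°–146.8°] dwell: s stays 0.0000
seg 2 [146.8°–254.7°] cycloidal, h=30: full span → s += 30 → s = 30.0000
seg 3 [254.7°–320.8°] cycloidal, h=18: θ=285° here. β=30.3, B=66.1. 18·(0.4584 − sin(2π·0.4584)/(2π)) = 7.5108 → s = 37.5108

37.5108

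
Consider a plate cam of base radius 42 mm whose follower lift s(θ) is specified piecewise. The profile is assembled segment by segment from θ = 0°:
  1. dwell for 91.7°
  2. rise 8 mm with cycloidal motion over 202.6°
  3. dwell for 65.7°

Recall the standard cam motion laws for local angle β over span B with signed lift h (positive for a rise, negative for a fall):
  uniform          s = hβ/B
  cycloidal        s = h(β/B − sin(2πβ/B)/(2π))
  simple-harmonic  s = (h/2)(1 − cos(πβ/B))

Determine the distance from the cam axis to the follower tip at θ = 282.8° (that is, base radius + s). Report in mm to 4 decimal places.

seg 1 [0°–91.7°] dwell: s stays 0.0000
seg 2 [91.7°–294.3°] cycloidal, h=8: θ=282.8° here. β=191.1, B=202.6. 8·(0.9432 − sin(2π·0.9432)/(2π)) = 7.9904 → s = 7.9904
radial distance = base radius + s = 42 + 7.9904 = 49.9904

49.9904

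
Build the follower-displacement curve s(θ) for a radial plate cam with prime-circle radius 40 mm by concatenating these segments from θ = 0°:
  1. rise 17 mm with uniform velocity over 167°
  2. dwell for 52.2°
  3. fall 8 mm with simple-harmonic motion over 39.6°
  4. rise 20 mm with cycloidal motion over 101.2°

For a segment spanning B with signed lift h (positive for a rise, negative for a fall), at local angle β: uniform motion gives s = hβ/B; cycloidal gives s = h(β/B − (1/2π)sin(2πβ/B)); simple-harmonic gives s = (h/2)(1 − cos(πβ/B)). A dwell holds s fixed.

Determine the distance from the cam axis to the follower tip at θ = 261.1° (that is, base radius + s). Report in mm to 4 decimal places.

seg 1 [0°–167°] uniform, h=17: full span → s += 17 → s = 17.0000
seg 2 [167°–219.2°] dwell: s stays 17.0000
seg 3 [219.2°–258.8°] simple-harmonic, h=-8: full span → s += -8 → s = 9.0000
seg 4 [258.8°–360°] cycloidal, h=20: θ=261.1° here. β=2.3, B=101.2. 20·(0.0227 − sin(2π·0.0227)/(2π)) = 0.0015 → s = 9.0015
radial distance = base radius + s = 40 + 9.0015 = 49.0015

49.0015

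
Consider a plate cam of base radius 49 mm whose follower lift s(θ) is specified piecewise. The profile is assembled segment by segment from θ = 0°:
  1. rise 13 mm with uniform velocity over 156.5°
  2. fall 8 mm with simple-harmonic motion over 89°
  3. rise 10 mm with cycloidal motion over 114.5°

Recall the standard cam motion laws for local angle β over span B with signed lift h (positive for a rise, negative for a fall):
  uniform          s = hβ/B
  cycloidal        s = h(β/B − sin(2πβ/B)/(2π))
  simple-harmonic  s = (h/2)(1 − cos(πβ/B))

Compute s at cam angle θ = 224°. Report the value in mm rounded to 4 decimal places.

seg 1 [0°–156.5°] uniform, h=13: full span → s += 13 → s = 13.0000
seg 2 [156.5°–245.5°] simple-harmonic, h=-8: θ=224° here. β=67.5, B=89. -8/2·(1 − cos(π·0.7584)) = -6.9023 → s = 6.0977

6.0977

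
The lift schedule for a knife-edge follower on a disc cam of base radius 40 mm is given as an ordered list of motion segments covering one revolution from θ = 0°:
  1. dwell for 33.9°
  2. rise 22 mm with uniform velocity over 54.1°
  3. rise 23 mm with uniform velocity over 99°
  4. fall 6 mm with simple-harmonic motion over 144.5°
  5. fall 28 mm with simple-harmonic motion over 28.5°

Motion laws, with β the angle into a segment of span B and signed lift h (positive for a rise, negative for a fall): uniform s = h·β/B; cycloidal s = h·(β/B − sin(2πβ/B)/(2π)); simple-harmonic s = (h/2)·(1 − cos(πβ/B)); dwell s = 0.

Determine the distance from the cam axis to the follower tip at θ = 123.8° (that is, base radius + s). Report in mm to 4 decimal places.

seg 1 [0°–33.9°] dwell: s stays 0.0000
seg 2 [33.9°–88°] uniform, h=22: full span → s += 22 → s = 22.0000
seg 3 [88°–187°] uniform, h=23: θ=123.8° here. β=35.8, B=99. 23·35.8/99 = 8.3172 → s = 30.3172
radial distance = base radius + s = 40 + 30.3172 = 70.3172

70.3172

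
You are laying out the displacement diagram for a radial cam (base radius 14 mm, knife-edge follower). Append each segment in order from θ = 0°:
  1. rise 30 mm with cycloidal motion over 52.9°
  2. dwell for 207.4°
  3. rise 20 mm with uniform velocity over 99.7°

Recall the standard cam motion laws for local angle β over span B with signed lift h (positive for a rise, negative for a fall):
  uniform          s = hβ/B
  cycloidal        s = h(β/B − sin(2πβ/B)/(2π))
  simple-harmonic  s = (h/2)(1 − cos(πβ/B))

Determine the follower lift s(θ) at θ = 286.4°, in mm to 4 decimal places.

seg 1 [0°–52.9°] cycloidal, h=30: full span → s += 30 → s = 30.0000
seg 2 [52.9°–260.3°] dwell: s stays 30.0000
seg 3 [260.3°–360°] uniform, h=20: θ=286.4° here. β=26.1, B=99.7. 20·26.1/99.7 = 5.2357 → s = 35.2357

35.2357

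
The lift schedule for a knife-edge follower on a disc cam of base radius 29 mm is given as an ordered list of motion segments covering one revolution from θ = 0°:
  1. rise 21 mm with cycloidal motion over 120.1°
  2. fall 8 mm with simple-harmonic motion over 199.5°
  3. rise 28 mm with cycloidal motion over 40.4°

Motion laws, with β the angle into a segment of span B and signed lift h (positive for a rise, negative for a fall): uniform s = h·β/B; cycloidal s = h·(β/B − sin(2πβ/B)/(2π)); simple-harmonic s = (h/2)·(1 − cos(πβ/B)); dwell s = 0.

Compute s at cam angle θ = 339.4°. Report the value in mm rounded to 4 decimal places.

seg 1 [0°–120.1°] cycloidal, h=21: full span → s += 21 → s = 21.0000
seg 2 [120.1°–319.6°] simple-harmonic, h=-8: full span → s += -8 → s = 13.0000
seg 3 [319.6°–360°] cycloidal, h=28: θ=339.4° here. β=19.8, B=40.4. 28·(0.4901 − sin(2π·0.4901)/(2π)) = 13.4457 → s = 26.4457

26.4457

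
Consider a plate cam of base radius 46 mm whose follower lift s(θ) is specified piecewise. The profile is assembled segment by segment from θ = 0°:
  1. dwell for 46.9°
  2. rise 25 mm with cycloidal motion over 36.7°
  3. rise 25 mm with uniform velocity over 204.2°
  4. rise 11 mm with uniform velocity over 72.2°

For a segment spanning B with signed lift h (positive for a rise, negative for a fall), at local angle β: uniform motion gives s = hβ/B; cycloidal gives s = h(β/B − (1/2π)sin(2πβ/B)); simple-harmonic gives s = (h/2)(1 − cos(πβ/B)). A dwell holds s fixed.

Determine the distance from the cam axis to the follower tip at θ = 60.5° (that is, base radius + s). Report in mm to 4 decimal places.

seg 1 [0°–46.9°] dwell: s stays 0.0000
seg 2 [46.9°–83.6°] cycloidal, h=25: θ=60.5° here. β=13.6, B=36.7. 25·(0.3706 − sin(2π·0.3706)/(2π)) = 6.3736 → s = 6.3736
radial distance = base radius + s = 46 + 6.3736 = 52.3736

52.3736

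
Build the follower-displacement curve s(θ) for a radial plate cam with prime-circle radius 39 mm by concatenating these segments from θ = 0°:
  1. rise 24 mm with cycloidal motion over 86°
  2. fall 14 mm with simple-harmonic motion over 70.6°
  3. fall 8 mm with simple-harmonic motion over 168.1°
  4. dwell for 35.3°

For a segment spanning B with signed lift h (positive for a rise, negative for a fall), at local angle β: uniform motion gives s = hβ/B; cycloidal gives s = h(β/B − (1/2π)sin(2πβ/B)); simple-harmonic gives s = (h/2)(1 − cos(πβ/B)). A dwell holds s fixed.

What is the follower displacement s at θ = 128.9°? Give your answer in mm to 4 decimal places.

seg 1 [0°–86°] cycloidal, h=24: full span → s += 24 → s = 24.0000
seg 2 [86°–156.6°] simple-harmonic, h=-14: θ=128.9° here. β=42.9, B=70.6. -14/2·(1 − cos(π·0.6076)) = -9.3225 → s = 14.6775

14.6775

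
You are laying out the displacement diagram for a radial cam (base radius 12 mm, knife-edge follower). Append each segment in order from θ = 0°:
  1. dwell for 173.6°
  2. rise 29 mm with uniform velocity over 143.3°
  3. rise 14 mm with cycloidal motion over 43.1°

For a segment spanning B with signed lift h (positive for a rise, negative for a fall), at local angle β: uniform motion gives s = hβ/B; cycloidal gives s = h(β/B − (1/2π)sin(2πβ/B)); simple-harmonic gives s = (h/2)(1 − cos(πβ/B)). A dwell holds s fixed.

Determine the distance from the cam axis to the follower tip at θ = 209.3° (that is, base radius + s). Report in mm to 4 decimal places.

seg 1 [0°–173.6°] dwell: s stays 0.0000
seg 2 [173.6°–316.9°] uniform, h=29: θ=209.3° here. β=35.7, B=143.3. 29·35.7/143.3 = 7.2247 → s = 7.2247
radial distance = base radius + s = 12 + 7.2247 = 19.2247

19.2247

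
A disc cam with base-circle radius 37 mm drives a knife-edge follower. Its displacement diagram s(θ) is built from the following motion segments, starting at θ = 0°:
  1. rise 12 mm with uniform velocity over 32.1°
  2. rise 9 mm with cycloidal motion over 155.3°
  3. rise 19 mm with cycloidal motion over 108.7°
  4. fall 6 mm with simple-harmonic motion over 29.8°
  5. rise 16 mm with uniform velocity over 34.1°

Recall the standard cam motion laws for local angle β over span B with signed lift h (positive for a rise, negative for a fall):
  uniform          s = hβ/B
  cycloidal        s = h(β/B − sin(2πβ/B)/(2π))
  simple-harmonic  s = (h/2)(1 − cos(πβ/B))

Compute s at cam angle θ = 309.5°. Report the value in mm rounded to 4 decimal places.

seg 1 [0°–32.1°] uniform, h=12: full span → s += 12 → s = 12.0000
seg 2 [32.1°–187.4°] cycloidal, h=9: full span → s += 9 → s = 21.0000
seg 3 [187.4°–296.1°] cycloidal, h=19: full span → s += 19 → s = 40.0000
seg 4 [296.1°–325.9°] simple-harmonic, h=-6: θ=309.5° here. β=13.4, B=29.8. -6/2·(1 − cos(π·0.4497)) = -2.5276 → s = 37.4724

37.4724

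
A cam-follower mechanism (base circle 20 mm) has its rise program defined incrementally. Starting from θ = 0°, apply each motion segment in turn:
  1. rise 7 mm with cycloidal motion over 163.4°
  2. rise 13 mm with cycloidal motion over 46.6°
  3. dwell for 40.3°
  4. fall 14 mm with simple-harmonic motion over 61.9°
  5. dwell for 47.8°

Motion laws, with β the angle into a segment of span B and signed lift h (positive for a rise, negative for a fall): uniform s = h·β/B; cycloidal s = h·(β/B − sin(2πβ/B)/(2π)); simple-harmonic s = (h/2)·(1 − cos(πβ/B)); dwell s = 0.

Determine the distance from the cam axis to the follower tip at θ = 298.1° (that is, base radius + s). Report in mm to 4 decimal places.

seg 1 [0°–163.4°] cycloidal, h=7: full span → s += 7 → s = 7.0000
seg 2 [163.4°–210°] cycloidal, h=13: full span → s += 13 → s = 20.0000
seg 3 [210°–250.3°] dwell: s stays 20.0000
seg 4 [250.3°–312.2°] simple-harmonic, h=-14: θ=298.1° here. β=47.8, B=61.9. -14/2·(1 − cos(π·0.7722)) = -12.2828 → s = 7.7172
radial distance = base radius + s = 20 + 7.7172 = 27.7172

27.7172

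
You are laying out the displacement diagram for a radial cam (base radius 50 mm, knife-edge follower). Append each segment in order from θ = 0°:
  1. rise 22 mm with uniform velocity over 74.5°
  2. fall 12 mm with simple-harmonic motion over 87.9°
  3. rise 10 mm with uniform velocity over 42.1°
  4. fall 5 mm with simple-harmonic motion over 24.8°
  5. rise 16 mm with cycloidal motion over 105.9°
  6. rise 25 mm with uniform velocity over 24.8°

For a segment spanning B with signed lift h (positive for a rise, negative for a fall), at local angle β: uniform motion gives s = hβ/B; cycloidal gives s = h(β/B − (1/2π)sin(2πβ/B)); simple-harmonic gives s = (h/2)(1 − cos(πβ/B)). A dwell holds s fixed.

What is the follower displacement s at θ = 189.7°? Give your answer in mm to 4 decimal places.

seg 1 [0°–74.5°] uniform, h=22: full span → s += 22 → s = 22.0000
seg 2 [74.5°–162.4°] simple-harmonic, h=-12: full span → s += -12 → s = 10.0000
seg 3 [162.4°–204.5°] uniform, h=10: θ=189.7° here. β=27.3, B=42.1. 10·27.3/42.1 = 6.4846 → s = 16.4846

16.4846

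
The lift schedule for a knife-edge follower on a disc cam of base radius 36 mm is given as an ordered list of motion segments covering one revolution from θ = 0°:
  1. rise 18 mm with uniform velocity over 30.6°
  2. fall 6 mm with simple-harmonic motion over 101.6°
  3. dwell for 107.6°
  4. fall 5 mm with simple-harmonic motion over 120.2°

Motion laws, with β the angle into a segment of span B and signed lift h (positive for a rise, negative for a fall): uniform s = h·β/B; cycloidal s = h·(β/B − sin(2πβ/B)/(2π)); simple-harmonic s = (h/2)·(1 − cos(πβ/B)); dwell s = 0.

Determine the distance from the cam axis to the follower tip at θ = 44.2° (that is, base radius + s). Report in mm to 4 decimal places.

seg 1 [0°–30.6°] uniform, h=18: full span → s += 18 → s = 18.0000
seg 2 [30.6°–132.2°] simple-harmonic, h=-6: θ=44.2° here. β=13.6, B=101.6. -6/2·(1 − cos(π·0.1339)) = -0.2614 → s = 17.7386
radial distance = base radius + s = 36 + 17.7386 = 53.7386

53.7386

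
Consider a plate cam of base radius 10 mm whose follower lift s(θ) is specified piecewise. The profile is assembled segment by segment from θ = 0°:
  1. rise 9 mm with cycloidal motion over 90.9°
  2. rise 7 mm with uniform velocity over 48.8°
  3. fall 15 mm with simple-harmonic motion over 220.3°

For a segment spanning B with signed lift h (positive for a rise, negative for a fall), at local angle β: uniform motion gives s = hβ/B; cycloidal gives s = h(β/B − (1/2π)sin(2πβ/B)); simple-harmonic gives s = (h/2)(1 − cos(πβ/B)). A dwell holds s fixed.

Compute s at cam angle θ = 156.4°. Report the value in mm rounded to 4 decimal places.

seg 1 [0°–90.9°] cycloidal, h=9: full span → s += 9 → s = 9.0000
seg 2 [90.9°–139.7°] uniform, h=7: full span → s += 7 → s = 16.0000
seg 3 [139.7°–360°] simple-harmonic, h=-15: θ=156.4° here. β=16.7, B=220.3. -15/2·(1 − cos(π·0.0758)) = -0.2117 → s = 15.7883

15.7883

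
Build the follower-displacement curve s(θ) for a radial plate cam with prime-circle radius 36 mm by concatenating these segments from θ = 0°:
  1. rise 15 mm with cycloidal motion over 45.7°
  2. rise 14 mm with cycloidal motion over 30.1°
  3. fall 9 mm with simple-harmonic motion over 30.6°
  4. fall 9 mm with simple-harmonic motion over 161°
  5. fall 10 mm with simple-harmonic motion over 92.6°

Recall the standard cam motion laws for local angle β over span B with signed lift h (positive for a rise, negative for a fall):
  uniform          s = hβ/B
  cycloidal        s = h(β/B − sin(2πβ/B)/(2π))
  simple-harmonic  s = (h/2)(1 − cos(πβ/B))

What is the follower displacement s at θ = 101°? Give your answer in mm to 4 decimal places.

seg 1 [0°–45.7°] cycloidal, h=15: full span → s += 15 → s = 15.0000
seg 2 [45.7°–75.8°] cycloidal, h=14: full span → s += 14 → s = 29.0000
seg 3 [75.8°–106.4°] simple-harmonic, h=-9: θ=101° here. β=25.2, B=30.6. -9/2·(1 − cos(π·0.8235)) = -8.3260 → s = 20.6740

20.6740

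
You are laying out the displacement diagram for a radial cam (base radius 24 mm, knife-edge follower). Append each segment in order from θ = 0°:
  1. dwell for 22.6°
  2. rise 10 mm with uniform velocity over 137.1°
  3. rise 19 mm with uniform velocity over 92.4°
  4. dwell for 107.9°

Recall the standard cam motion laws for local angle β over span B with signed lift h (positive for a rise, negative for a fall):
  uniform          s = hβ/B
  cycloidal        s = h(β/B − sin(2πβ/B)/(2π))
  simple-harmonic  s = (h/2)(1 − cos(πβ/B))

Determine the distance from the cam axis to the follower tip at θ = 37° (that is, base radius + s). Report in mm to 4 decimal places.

seg 1 [0°–22.6°] dwell: s stays 0.0000
seg 2 [22.6°–159.7°] uniform, h=10: θ=37° here. β=14.4, B=137.1. 10·14.4/137.1 = 1.0503 → s = 1.0503
radial distance = base radius + s = 24 + 1.0503 = 25.0503

25.0503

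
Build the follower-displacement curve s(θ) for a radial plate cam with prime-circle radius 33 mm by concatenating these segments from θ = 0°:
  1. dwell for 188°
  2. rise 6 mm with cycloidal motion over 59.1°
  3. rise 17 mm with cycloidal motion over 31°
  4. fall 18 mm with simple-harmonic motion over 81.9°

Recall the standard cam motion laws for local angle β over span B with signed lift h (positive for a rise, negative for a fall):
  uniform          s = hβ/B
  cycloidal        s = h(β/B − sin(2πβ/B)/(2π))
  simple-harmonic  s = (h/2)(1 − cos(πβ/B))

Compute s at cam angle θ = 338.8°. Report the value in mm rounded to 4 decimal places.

seg 1 [0°–188°] dwell: s stays 0.0000
seg 2 [188°–247.1°] cycloidal, h=6: full span → s += 6 → s = 6.0000
seg 3 [247.1°–278.1°] cycloidal, h=17: full span → s += 17 → s = 23.0000
seg 4 [278.1°–360°] simple-harmonic, h=-18: θ=338.8° here. β=60.7, B=81.9. -18/2·(1 − cos(π·0.7411)) = -15.1845 → s = 7.8155

7.8155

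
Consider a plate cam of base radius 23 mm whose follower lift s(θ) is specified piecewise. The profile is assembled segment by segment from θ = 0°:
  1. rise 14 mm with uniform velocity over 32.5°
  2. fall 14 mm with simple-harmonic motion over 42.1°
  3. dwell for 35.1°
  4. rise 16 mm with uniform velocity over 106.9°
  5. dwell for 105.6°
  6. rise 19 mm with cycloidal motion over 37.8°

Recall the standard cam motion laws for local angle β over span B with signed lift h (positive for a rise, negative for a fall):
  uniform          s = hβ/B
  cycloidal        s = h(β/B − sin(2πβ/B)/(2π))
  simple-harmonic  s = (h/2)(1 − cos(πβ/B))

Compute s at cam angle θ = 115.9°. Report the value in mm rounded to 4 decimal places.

seg 1 [0°–32.5°] uniform, h=14: full span → s += 14 → s = 14.0000
seg 2 [32.5°–74.6°] simple-harmonic, h=-14: full span → s += -14 → s = 0.0000
seg 3 [74.6°–109.7°] dwell: s stays 0.0000
seg 4 [109.7°–216.6°] uniform, h=16: θ=115.9° here. β=6.2, B=106.9. 16·6.2/106.9 = 0.9280 → s = 0.9280

0.9280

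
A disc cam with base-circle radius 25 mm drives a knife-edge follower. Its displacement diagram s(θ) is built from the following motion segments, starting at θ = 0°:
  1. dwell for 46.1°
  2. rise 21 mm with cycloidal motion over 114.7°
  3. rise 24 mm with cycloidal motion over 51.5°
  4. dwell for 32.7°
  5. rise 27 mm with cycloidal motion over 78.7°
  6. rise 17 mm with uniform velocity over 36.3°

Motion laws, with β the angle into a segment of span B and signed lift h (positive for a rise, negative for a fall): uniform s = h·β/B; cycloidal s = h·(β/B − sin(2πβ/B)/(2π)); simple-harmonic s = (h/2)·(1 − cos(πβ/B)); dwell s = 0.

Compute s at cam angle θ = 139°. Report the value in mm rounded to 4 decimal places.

seg 1 [0°–46.1°] dwell: s stays 0.0000
seg 2 [46.1°–160.8°] cycloidal, h=21: θ=139° here. β=92.9, B=114.7. 21·(0.8099 − sin(2π·0.8099)/(2π)) = 20.1167 → s = 20.1167

20.1167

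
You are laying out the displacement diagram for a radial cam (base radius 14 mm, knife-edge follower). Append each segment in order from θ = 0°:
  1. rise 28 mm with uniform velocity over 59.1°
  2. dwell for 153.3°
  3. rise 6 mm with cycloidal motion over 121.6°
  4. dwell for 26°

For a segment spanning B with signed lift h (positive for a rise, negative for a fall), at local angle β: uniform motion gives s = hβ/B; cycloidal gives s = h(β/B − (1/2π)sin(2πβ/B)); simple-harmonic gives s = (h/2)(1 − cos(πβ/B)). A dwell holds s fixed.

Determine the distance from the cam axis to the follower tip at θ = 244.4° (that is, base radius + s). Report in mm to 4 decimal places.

seg 1 [0°–59.1°] uniform, h=28: full span → s += 28 → s = 28.0000
seg 2 [59.1°–212.4°] dwell: s stays 28.0000
seg 3 [212.4°–334°] cycloidal, h=6: θ=244.4° here. β=32, B=121.6. 6·(0.2632 − sin(2π·0.2632)/(2π)) = 0.6273 → s = 28.6273
radial distance = base radius + s = 14 + 28.6273 = 42.6273

42.6273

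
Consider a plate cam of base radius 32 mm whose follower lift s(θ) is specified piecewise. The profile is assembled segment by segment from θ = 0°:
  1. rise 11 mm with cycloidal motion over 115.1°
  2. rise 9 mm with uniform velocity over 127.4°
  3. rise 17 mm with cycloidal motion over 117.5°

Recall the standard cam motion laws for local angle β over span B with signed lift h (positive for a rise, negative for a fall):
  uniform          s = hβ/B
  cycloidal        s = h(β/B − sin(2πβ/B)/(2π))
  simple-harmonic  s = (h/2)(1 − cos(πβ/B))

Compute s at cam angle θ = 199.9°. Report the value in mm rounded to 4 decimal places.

seg 1 [0°–115.1°] cycloidal, h=11: full span → s += 11 → s = 11.0000
seg 2 [115.1°–242.5°] uniform, h=9: θ=199.9° here. β=84.8, B=127.4. 9·84.8/127.4 = 5.9906 → s = 16.9906

16.9906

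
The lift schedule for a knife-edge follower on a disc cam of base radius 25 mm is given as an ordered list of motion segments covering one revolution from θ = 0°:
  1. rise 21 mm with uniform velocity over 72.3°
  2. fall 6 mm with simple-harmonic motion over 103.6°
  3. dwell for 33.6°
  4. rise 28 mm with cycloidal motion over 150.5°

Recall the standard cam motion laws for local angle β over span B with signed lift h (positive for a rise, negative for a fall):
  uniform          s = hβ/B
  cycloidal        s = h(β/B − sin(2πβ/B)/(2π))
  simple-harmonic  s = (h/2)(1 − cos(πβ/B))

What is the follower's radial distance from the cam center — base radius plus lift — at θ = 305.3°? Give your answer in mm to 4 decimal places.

seg 1 [0°–72.3°] uniform, h=21: full span → s += 21 → s = 21.0000
seg 2 [72.3°–175.9°] simple-harmonic, h=-6: full span → s += -6 → s = 15.0000
seg 3 [175.9°–209.5°] dwell: s stays 15.0000
seg 4 [209.5°–360°] cycloidal, h=28: θ=305.3° here. β=95.8, B=150.5. 28·(0.6365 − sin(2π·0.6365)/(2π)) = 21.1945 → s = 36.1945
radial distance = base radius + s = 25 + 36.1945 = 61.1945

61.1945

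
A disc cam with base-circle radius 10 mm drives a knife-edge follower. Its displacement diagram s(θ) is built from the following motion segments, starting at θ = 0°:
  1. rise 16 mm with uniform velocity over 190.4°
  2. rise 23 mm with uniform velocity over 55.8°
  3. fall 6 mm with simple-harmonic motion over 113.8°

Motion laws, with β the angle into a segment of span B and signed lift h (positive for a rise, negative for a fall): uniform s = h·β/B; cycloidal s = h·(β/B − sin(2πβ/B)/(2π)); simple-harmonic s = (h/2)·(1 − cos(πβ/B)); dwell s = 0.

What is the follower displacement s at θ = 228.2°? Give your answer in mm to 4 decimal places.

seg 1 [0°–190.4°] uniform, h=16: full span → s += 16 → s = 16.0000
seg 2 [190.4°–246.2°] uniform, h=23: θ=228.2° here. β=37.8, B=55.8. 23·37.8/55.8 = 15.5806 → s = 31.5806

31.5806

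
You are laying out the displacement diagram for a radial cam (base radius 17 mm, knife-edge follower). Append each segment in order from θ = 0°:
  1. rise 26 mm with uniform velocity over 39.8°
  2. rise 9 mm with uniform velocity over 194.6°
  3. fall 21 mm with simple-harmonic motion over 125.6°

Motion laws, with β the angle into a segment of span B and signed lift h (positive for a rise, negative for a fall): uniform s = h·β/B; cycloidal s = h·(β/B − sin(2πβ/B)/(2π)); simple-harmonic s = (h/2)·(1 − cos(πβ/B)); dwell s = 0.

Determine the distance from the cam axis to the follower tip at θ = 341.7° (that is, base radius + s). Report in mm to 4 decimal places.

seg 1 [0°–39.8°] uniform, h=26: full span → s += 26 → s = 26.0000
seg 2 [39.8°–234.4°] uniform, h=9: full span → s += 9 → s = 35.0000
seg 3 [234.4°–360°] simple-harmonic, h=-21: θ=341.7° here. β=107.3, B=125.6. -21/2·(1 − cos(π·0.8543)) = -19.9191 → s = 15.0809
radial distance = base radius + s = 17 + 15.0809 = 32.0809

32.0809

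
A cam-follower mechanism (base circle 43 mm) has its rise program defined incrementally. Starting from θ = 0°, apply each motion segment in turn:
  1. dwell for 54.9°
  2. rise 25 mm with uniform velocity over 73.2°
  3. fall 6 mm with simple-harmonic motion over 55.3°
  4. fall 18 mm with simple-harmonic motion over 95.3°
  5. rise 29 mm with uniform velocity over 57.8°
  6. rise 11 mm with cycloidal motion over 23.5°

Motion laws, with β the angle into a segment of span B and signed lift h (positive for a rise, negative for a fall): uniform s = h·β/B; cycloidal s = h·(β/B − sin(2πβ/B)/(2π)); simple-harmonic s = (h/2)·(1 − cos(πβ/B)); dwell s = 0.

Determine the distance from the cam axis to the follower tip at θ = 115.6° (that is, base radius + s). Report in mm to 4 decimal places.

seg 1 [0°–54.9°] dwell: s stays 0.0000
seg 2 [54.9°–128.1°] uniform, h=25: θ=115.6° here. β=60.7, B=73.2. 25·60.7/73.2 = 20.7309 → s = 20.7309
radial distance = base radius + s = 43 + 20.7309 = 63.7309

63.7309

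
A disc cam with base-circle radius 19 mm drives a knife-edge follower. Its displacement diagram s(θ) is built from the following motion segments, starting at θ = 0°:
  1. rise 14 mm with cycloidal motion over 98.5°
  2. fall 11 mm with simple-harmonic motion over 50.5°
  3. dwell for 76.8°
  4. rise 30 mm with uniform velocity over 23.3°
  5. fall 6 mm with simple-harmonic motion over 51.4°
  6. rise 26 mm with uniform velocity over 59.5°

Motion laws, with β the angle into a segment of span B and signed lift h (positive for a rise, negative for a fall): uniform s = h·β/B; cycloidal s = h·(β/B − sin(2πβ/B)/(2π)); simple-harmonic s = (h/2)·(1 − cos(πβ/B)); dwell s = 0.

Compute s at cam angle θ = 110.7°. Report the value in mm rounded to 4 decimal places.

seg 1 [0°–98.5°] cycloidal, h=14: full span → s += 14 → s = 14.0000
seg 2 [98.5°–149°] simple-harmonic, h=-11: θ=110.7° here. β=12.2, B=50.5. -11/2·(1 − cos(π·0.2416)) = -1.5095 → s = 12.4905

12.4905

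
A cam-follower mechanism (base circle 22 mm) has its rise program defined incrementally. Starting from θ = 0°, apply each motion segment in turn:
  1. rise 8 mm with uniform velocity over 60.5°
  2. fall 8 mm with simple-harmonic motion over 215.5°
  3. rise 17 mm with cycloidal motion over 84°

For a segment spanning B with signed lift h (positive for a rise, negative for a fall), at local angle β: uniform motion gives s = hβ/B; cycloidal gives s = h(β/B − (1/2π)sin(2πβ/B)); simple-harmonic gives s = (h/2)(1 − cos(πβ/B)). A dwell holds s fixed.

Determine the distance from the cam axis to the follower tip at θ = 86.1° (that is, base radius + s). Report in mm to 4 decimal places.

seg 1 [0°–60.5°] uniform, h=8: full span → s += 8 → s = 8.0000
seg 2 [60.5°–276°] simple-harmonic, h=-8: θ=86.1° here. β=25.6, B=215.5. -8/2·(1 − cos(π·0.1188)) = -0.2753 → s = 7.7247
radial distance = base radius + s = 22 + 7.7247 = 29.7247

29.7247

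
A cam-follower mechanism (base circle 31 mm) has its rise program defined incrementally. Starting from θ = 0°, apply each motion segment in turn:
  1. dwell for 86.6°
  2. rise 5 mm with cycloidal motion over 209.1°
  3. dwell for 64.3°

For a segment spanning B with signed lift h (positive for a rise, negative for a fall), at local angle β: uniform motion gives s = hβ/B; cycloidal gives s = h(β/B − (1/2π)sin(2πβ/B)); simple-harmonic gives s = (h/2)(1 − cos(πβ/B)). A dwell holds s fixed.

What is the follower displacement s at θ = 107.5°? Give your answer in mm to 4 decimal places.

seg 1 [0°–86.6°] dwell: s stays 0.0000
seg 2 [86.6°–295.7°] cycloidal, h=5: θ=107.5° here. β=20.9, B=209.1. 5·(0.1000 − sin(2π·0.1000)/(2π)) = 0.0322 → s = 0.0322

0.0322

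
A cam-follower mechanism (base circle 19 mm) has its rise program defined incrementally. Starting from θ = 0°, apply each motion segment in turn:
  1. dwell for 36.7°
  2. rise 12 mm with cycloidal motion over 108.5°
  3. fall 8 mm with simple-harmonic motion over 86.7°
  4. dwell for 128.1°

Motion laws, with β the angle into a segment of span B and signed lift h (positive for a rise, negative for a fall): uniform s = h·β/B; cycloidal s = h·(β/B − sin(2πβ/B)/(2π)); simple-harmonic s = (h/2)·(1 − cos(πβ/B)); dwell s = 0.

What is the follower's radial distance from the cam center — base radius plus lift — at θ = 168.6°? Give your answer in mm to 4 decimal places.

seg 1 [0°–36.7°] dwell: s stays 0.0000
seg 2 [36.7°–145.2°] cycloidal, h=12: full span → s += 12 → s = 12.0000
seg 3 [145.2°–231.9°] simple-harmonic, h=-8: θ=168.6° here. β=23.4, B=86.7. -8/2·(1 − cos(π·0.2699)) = -1.3538 → s = 10.6462
radial distance = base radius + s = 19 + 10.6462 = 29.6462

29.6462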